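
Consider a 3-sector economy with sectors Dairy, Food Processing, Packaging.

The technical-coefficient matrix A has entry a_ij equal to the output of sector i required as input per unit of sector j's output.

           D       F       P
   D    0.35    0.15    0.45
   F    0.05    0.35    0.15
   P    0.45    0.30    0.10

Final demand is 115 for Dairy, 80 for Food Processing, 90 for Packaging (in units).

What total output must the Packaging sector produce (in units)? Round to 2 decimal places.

I − A =
  [   0.65    -0.15    -0.45]
  [  -0.05     0.65    -0.15]
  [  -0.45    -0.30     0.90]
Cofactors of I−A, C_ij = (−1)^(i+j)·(minor ij) (rows/columns in the sector order above):
  C_11 = (0.65)(0.90) − (-0.15)(-0.30) = 0.5400
  C_12 = −[(-0.05)(0.90) − (-0.15)(-0.45)] = 0.1125
  C_13 = (-0.05)(-0.30) − (0.65)(-0.45) = 0.3075
  C_21 = −[(-0.15)(0.90) − (-0.45)(-0.30)] = 0.2700
  C_22 = (0.65)(0.90) − (-0.45)(-0.45) = 0.3825
  C_23 = −[(0.65)(-0.30) − (-0.15)(-0.45)] = 0.2625
  C_31 = (-0.15)(-0.15) − (-0.45)(0.65) = 0.3150
  C_32 = −[(0.65)(-0.15) − (-0.45)(-0.05)] = 0.1200
  C_33 = (0.65)(0.65) − (-0.15)(-0.05) = 0.4150
det(I−A) = Σ_j (I−A)_1j·C_1j = (0.65)(0.5400) + (-0.15)(0.1125) + (-0.45)(0.3075) = 0.19575
adj(I−A) = Cᵀ =
  [ 0.5400   0.2700   0.3150]
  [ 0.1125   0.3825   0.1200]
  [ 0.3075   0.2625   0.4150]
(I − A)⁻¹ = adj(I−A) / det(I−A) ≈
  [   2.7586     1.3793     1.6092]
  [   0.5747     1.9540     0.6130]
  [   1.5709     1.3410     2.1201]
x = (I − A)⁻¹ d = adj(I−A)·d / det(I−A), with det(I−A) = 0.19575:
  x_D = (0.5400·115 + 0.2700·80 + 0.3150·90) / 0.19575 = 112.05 / 0.19575 ≈ 572.41
  x_F = (0.1125·115 + 0.3825·80 + 0.1200·90) / 0.19575 = 54.3375 / 0.19575 ≈ 277.59
  x_P = (0.3075·115 + 0.2625·80 + 0.4150·90) / 0.19575 = 93.7125 / 0.19575 ≈ 478.74

x_P = 478.74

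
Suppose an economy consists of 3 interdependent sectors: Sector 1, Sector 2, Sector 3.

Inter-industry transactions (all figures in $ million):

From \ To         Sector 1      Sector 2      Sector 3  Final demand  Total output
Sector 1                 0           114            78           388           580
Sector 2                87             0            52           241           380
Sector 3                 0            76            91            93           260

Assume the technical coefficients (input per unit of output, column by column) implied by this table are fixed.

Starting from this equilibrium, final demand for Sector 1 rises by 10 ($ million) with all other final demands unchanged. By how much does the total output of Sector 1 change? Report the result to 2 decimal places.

Technical coefficients a_ij = z_ij / X_j:
  a_11 = 0/580 = 0.00, a_21 = 87/580 = 0.15, a_31 = 0/580 = 0.00
  a_12 = 114/380 = 0.30, a_22 = 0/380 = 0.00, a_32 = 76/380 = 0.20
  a_13 = 78/260 = 0.30, a_23 = 52/260 = 0.20, a_33 = 91/260 = 0.35
I − A =
  [   1.00    -0.30    -0.30]
  [  -0.15     1.00    -0.20]
  [   0.00    -0.20     0.65]
Cofactors of I−A, C_ij = (−1)^(i+j)·(minor ij) (rows/columns in the sector order above):
  C_11 = (1.00)(0.65) − (-0.20)(-0.20) = 0.6100
  C_12 = −[(-0.15)(0.65) − (-0.20)(0.00)] = 0.0975
  C_13 = (-0.15)(-0.20) − (1.00)(0.00) = 0.0300
  C_21 = −[(-0.30)(0.65) − (-0.30)(-0.20)] = 0.2550
  C_22 = (1.00)(0.65) − (-0.30)(0.00) = 0.6500
  C_23 = −[(1.00)(-0.20) − (-0.30)(0.00)] = 0.2000
  C_31 = (-0.30)(-0.20) − (-0.30)(1.00) = 0.3600
  C_32 = −[(1.00)(-0.20) − (-0.30)(-0.15)] = 0.2450
  C_33 = (1.00)(1.00) − (-0.30)(-0.15) = 0.9550
det(I−A) = Σ_j (I−A)_1j·C_1j = (1.00)(0.6100) + (-0.30)(0.0975) + (-0.30)(0.0300) = 0.57175
adj(I−A) = Cᵀ =
  [ 0.6100   0.2550   0.3600]
  [ 0.0975   0.6500   0.2450]
  [ 0.0300   0.2000   0.9550]
(I − A)⁻¹ = adj(I−A) / det(I−A) ≈
  [   1.0669     0.4460     0.6296]
  [   0.1705     1.1369     0.4285]
  [   0.0525     0.3498     1.6703]
Δx = (I − A)⁻¹ Δd with Δd having +10 in the Sector 1 component and 0 elsewhere.
So Δx_1 = L_11 · (+10), where L_11 = adj(I−A)_11 / det(I−A) = 0.6100 / 0.57175.
Δx_1 = 0.6100 × (+10) / 0.57175 = 6.10 / 0.57175 ≈ 10.67.

Δx_1 = 10.67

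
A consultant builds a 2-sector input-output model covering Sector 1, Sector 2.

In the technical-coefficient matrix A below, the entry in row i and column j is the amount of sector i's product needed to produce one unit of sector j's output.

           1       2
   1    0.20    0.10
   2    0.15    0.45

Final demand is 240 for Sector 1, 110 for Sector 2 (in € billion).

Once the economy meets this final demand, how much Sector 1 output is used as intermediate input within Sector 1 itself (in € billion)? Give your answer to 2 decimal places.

I − A =
  [   0.80    -0.10]
  [  -0.15     0.55]
det(I−A) = (0.80)(0.55) − (-0.10)(-0.15) = 0.4250
adj(I−A) = [[0.55, 0.10], [0.15, 0.80]]
(I − A)⁻¹ = adj(I−A) / det(I−A) ≈
  [   1.2941     0.2353]
  [   0.3529     1.8824]
First solve x = (I − A)⁻¹ d = adj(I−A)·d / det(I−A); in particular x_1 = (0.55·240 + 0.10·110) / 0.4250 = 143.00 / 0.4250 ≈ 336.4706.
Intermediate flow from 1 to 1: z_11 = a_11 · x_1 = 0.20 × 143.00 / 0.4250 = 28.60 / 0.4250 ≈ 67.29.

z_11 = 67.29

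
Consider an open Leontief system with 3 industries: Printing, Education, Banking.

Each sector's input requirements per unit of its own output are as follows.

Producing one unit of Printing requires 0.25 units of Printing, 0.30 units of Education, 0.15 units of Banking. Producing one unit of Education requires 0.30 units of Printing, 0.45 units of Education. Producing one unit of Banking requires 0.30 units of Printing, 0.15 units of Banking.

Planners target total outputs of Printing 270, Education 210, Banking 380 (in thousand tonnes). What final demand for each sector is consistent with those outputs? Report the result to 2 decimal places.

d_P = 25.50, d_E = 34.50, d_B = 282.50

I − A =
  [   0.75    -0.30    -0.30]
  [  -0.30     0.55     0.00]
  [  -0.15     0.00     0.85]
d = (I − A) x:
  d_P = (+0.75)·270 + (-0.30)·210 + (-0.30)·380 = 25.50
  d_E = (-0.30)·270 + (+0.55)·210 + (+0.00)·380 = 34.50
  d_B = (-0.15)·270 + (+0.00)·210 + (+0.85)·380 = 282.50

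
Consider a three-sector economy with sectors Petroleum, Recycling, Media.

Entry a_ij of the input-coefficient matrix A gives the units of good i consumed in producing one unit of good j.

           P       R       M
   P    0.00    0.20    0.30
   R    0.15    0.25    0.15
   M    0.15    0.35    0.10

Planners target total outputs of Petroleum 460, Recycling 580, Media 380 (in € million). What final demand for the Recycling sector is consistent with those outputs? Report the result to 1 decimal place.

d_R = 309.0

I − A =
  [   1.00    -0.20    -0.30]
  [  -0.15     0.75    -0.15]
  [  -0.15    -0.35     0.90]
d = (I − A) x:
  d_P = (+1.00)·460 + (-0.20)·580 + (-0.30)·380 = 230.0
  d_R = (-0.15)·460 + (+0.75)·580 + (-0.15)·380 = 309.0
  d_M = (-0.15)·460 + (-0.35)·580 + (+0.90)·380 = 70.0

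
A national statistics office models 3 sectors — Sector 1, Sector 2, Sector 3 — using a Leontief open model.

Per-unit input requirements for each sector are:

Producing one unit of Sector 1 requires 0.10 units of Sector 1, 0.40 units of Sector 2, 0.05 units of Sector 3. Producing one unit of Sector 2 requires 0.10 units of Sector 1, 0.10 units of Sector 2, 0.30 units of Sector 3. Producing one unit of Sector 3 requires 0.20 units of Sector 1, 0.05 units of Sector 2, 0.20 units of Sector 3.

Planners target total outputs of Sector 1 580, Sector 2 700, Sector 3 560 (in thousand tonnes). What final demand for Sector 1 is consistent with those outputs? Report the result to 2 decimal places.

d_1 = 340.00

I − A =
  [   0.90    -0.10    -0.20]
  [  -0.40     0.90    -0.05]
  [  -0.05    -0.30     0.80]
d = (I − A) x:
  d_1 = (+0.90)·580 + (-0.10)·700 + (-0.20)·560 = 340.00
  d_2 = (-0.40)·580 + (+0.90)·700 + (-0.05)·560 = 370.00
  d_3 = (-0.05)·580 + (-0.30)·700 + (+0.80)·560 = 209.00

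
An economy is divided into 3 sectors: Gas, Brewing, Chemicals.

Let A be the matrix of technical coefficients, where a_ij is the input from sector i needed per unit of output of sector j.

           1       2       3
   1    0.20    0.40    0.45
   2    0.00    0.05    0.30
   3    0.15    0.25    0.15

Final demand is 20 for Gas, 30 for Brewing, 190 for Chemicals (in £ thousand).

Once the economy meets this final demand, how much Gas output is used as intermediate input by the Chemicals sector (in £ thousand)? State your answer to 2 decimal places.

z_13 = 138.47

I − A =
  [   0.80    -0.40    -0.45]
  [   0.00     0.95    -0.30]
  [  -0.15    -0.25     0.85]
Cofactors of I−A, C_ij = (−1)^(i+j)·(minor ij) (rows/columns in the sector order above):
  C_11 = (0.95)(0.85) − (-0.30)(-0.25) = 0.7325
  C_12 = −[(0.00)(0.85) − (-0.30)(-0.15)] = 0.0450
  C_13 = (0.00)(-0.25) − (0.95)(-0.15) = 0.1425
  C_21 = −[(-0.40)(0.85) − (-0.45)(-0.25)] = 0.4525
  C_22 = (0.80)(0.85) − (-0.45)(-0.15) = 0.6125
  C_23 = −[(0.80)(-0.25) − (-0.40)(-0.15)] = 0.2600
  C_31 = (-0.40)(-0.30) − (-0.45)(0.95) = 0.5475
  C_32 = −[(0.80)(-0.30) − (-0.45)(0.00)] = 0.2400
  C_33 = (0.80)(0.95) − (-0.40)(0.00) = 0.7600
det(I−A) = Σ_j (I−A)_1j·C_1j = (0.80)(0.7325) + (-0.40)(0.0450) + (-0.45)(0.1425) = 0.503875
adj(I−A) = Cᵀ =
  [ 0.7325   0.4525   0.5475]
  [ 0.0450   0.6125   0.2400]
  [ 0.1425   0.2600   0.7600]
(I − A)⁻¹ = adj(I−A) / det(I−A) ≈
  [   1.4537     0.8980     1.0866]
  [   0.0893     1.2156     0.4763]
  [   0.2828     0.5160     1.5083]
First solve x = (I − A)⁻¹ d = adj(I−A)·d / det(I−A); in particular x_3 = (0.1425·20 + 0.2600·30 + 0.7600·190) / 0.503875 = 155.05 / 0.503875 ≈ 307.7152.
Intermediate flow from 1 to 3: z_13 = a_13 · x_3 = 0.45 × 155.05 / 0.503875 = 69.7725 / 0.503875 ≈ 138.47.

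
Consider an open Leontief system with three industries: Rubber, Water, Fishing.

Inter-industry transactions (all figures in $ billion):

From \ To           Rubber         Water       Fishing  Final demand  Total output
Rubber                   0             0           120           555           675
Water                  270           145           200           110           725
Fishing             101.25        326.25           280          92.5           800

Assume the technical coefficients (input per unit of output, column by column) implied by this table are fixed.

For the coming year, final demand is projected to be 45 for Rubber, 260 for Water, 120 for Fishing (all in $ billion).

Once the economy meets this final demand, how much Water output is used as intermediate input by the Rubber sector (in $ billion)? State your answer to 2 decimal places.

Technical coefficients a_ij = z_ij / X_j:
  a_RR = 0/675 = 0.00, a_WR = 270/675 = 0.40, a_FR = 101.25/675 = 0.15
  a_RW = 0/725 = 0.00, a_WW = 145/725 = 0.20, a_FW = 326.25/725 = 0.45
  a_RF = 120/800 = 0.15, a_WF = 200/800 = 0.25, a_FF = 280/800 = 0.35
I − A =
  [   1.00     0.00    -0.15]
  [  -0.40     0.80    -0.25]
  [  -0.15    -0.45     0.65]
Cofactors of I−A, C_ij = (−1)^(i+j)·(minor ij) (rows/columns in the sector order above):
  C_11 = (0.80)(0.65) − (-0.25)(-0.45) = 0.4075
  C_12 = −[(-0.40)(0.65) − (-0.25)(-0.15)] = 0.2975
  C_13 = (-0.40)(-0.45) − (0.80)(-0.15) = 0.3000
  C_21 = −[(0.00)(0.65) − (-0.15)(-0.45)] = 0.0675
  C_22 = (1.00)(0.65) − (-0.15)(-0.15) = 0.6275
  C_23 = −[(1.00)(-0.45) − (0.00)(-0.15)] = 0.4500
  C_31 = (0.00)(-0.25) − (-0.15)(0.80) = 0.1200
  C_32 = −[(1.00)(-0.25) − (-0.15)(-0.40)] = 0.3100
  C_33 = (1.00)(0.80) − (0.00)(-0.40) = 0.8000
det(I−A) = Σ_j (I−A)_1j·C_1j = (1.00)(0.4075) + (0.00)(0.2975) + (-0.15)(0.3000) = 0.3625
adj(I−A) = Cᵀ =
  [ 0.4075   0.0675   0.1200]
  [ 0.2975   0.6275   0.3100]
  [ 0.3000   0.4500   0.8000]
(I − A)⁻¹ = adj(I−A) / det(I−A) ≈
  [   1.1241     0.1862     0.3310]
  [   0.8207     1.7310     0.8552]
  [   0.8276     1.2414     2.2069]
First solve x = (I − A)⁻¹ d = adj(I−A)·d / det(I−A); in particular x_R = (0.4075·45 + 0.0675·260 + 0.1200·120) / 0.3625 = 50.2875 / 0.3625 ≈ 138.7241.
Intermediate flow from W to R: z_WR = a_WR · x_R = 0.40 × 50.2875 / 0.3625 = 20.115 / 0.3625 ≈ 55.49.

z_WR = 55.49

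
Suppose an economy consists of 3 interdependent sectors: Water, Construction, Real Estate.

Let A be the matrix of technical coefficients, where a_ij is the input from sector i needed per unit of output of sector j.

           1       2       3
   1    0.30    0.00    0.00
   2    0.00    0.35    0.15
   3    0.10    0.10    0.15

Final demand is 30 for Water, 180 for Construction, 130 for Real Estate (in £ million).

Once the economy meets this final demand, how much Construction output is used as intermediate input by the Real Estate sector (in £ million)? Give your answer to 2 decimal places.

I − A =
  [   0.70     0.00     0.00]
  [   0.00     0.65    -0.15]
  [  -0.10    -0.10     0.85]
Cofactors of I−A, C_ij = (−1)^(i+j)·(minor ij) (rows/columns in the sector order above):
  C_11 = (0.65)(0.85) − (-0.15)(-0.10) = 0.5375
  C_12 = −[(0.00)(0.85) − (-0.15)(-0.10)] = 0.0150
  C_13 = (0.00)(-0.10) − (0.65)(-0.10) = 0.0650
  C_21 = −[(0.00)(0.85) − (0.00)(-0.10)] = 0.0000
  C_22 = (0.70)(0.85) − (0.00)(-0.10) = 0.5950
  C_23 = −[(0.70)(-0.10) − (0.00)(-0.10)] = 0.0700
  C_31 = (0.00)(-0.15) − (0.00)(0.65) = 0.0000
  C_32 = −[(0.70)(-0.15) − (0.00)(0.00)] = 0.1050
  C_33 = (0.70)(0.65) − (0.00)(0.00) = 0.4550
det(I−A) = Σ_j (I−A)_1j·C_1j = (0.70)(0.5375) + (0.00)(0.0150) + (0.00)(0.0650) = 0.37625
adj(I−A) = Cᵀ =
  [ 0.5375   0.0000   0.0000]
  [ 0.0150   0.5950   0.1050]
  [ 0.0650   0.0700   0.4550]
(I − A)⁻¹ = adj(I−A) / det(I−A) ≈
  [   1.4286     0.0000     0.0000]
  [   0.0399     1.5814     0.2791]
  [   0.1728     0.1860     1.2093]
First solve x = (I − A)⁻¹ d = adj(I−A)·d / det(I−A); in particular x_3 = (0.0650·30 + 0.0700·180 + 0.4550·130) / 0.37625 = 73.70 / 0.37625 ≈ 195.8804.
Intermediate flow from 2 to 3: z_23 = a_23 · x_3 = 0.15 × 73.70 / 0.37625 = 11.055 / 0.37625 ≈ 29.38.

z_23 = 29.38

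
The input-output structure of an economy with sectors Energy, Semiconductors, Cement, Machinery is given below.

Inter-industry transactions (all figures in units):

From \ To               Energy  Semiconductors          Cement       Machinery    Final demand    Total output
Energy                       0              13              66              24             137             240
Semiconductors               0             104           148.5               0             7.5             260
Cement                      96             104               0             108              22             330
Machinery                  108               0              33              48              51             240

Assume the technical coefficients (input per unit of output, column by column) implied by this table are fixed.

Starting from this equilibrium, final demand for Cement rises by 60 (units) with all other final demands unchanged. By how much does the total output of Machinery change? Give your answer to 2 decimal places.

Technical coefficients a_ij = z_ij / X_j:
  a_11 = 0/240 = 0.00, a_21 = 0/240 = 0.00, a_31 = 96/240 = 0.40, a_41 = 108/240 = 0.45
  a_12 = 13/260 = 0.05, a_22 = 104/260 = 0.40, a_32 = 104/260 = 0.40, a_42 = 0/260 = 0.00
  a_13 = 66/330 = 0.20, a_23 = 148.5/330 = 0.45, a_33 = 0/330 = 0.00, a_43 = 33/330 = 0.10
  a_14 = 24/240 = 0.10, a_24 = 0/240 = 0.00, a_34 = 108/240 = 0.45, a_44 = 48/240 = 0.20
I − A =
  [   1.00    -0.05    -0.20    -0.10]
  [   0.00     0.60    -0.45     0.00]
  [  -0.40    -0.40     1.00    -0.45]
  [  -0.45     0.00    -0.10     0.80]
Compute the cofactors C_ij = (−1)^(i+j)·(3×3 minor ij) of I−A; the adjugate is their transpose:
adj(I−A) = Cᵀ =
  [ 0.309000   0.105750   0.120000   0.106125]
  [ 0.235125   0.601500   0.339750   0.220500]
  [ 0.313500   0.328125   0.453000   0.294000]
  [ 0.213000   0.100500   0.124125   0.363000]
det(I−A) = Σ_j (I−A)_1j·C_1j = (1.00)(0.309000) + (-0.05)(0.235125) + (-0.20)(0.313500) + (-0.10)(0.213000) = 0.21324375
(I − A)⁻¹ = adj(I−A) / det(I−A) ≈
  [   1.4490     0.4959     0.5627     0.4977]
  [   1.1026     2.8207     1.5932     1.0340]
  [   1.4701     1.5387     2.1243     1.3787]
  [   0.9989     0.4713     0.5821     1.7023]
Δx = (I − A)⁻¹ Δd with Δd having +60 in the Cement component and 0 elsewhere.
So Δx_4 = L_43 · (+60), where L_43 = adj(I−A)_43 / det(I−A) = 0.124125 / 0.21324375.
Δx_4 = 0.124125 × (+60) / 0.21324375 = 7.4475 / 0.21324375 ≈ 34.92.

Δx_4 = 34.92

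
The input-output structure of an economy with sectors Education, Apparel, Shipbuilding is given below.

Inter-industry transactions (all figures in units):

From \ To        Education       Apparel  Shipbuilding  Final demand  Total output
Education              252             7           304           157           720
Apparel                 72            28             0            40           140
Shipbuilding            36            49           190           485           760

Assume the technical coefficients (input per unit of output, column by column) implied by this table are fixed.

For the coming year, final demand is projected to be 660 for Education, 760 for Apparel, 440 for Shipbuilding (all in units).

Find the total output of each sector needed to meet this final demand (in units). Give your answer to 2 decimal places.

Technical coefficients a_ij = z_ij / X_j:
  a_11 = 252/720 = 0.35, a_21 = 72/720 = 0.10, a_31 = 36/720 = 0.05
  a_12 = 7/140 = 0.05, a_22 = 28/140 = 0.20, a_32 = 49/140 = 0.35
  a_13 = 304/760 = 0.40, a_23 = 0/760 = 0.00, a_33 = 190/760 = 0.25
I − A =
  [   0.65    -0.05    -0.40]
  [  -0.10     0.80     0.00]
  [  -0.05    -0.35     0.75]
Cofactors of I−A, C_ij = (−1)^(i+j)·(minor ij) (rows/columns in the sector order above):
  C_11 = (0.80)(0.75) − (0.00)(-0.35) = 0.6000
  C_12 = −[(-0.10)(0.75) − (0.00)(-0.05)] = 0.0750
  C_13 = (-0.10)(-0.35) − (0.80)(-0.05) = 0.0750
  C_21 = −[(-0.05)(0.75) − (-0.40)(-0.35)] = 0.1775
  C_22 = (0.65)(0.75) − (-0.40)(-0.05) = 0.4675
  C_23 = −[(0.65)(-0.35) − (-0.05)(-0.05)] = 0.2300
  C_31 = (-0.05)(0.00) − (-0.40)(0.80) = 0.3200
  C_32 = −[(0.65)(0.00) − (-0.40)(-0.10)] = 0.0400
  C_33 = (0.65)(0.80) − (-0.05)(-0.10) = 0.5150
det(I−A) = Σ_j (I−A)_1j·C_1j = (0.65)(0.6000) + (-0.05)(0.0750) + (-0.40)(0.0750) = 0.35625
adj(I−A) = Cᵀ =
  [ 0.6000   0.1775   0.3200]
  [ 0.0750   0.4675   0.0400]
  [ 0.0750   0.2300   0.5150]
(I − A)⁻¹ = adj(I−A) / det(I−A) ≈
  [   1.6842     0.4982     0.8982]
  [   0.2105     1.3123     0.1123]
  [   0.2105     0.6456     1.4456]
x = (I − A)⁻¹ d = adj(I−A)·d / det(I−A), with det(I−A) = 0.35625:
  x_1 = (0.6000·660 + 0.1775·760 + 0.3200·440) / 0.35625 = 671.70 / 0.35625 ≈ 1885.47
  x_2 = (0.0750·660 + 0.4675·760 + 0.0400·440) / 0.35625 = 422.40 / 0.35625 ≈ 1185.68
  x_3 = (0.0750·660 + 0.2300·760 + 0.5150·440) / 0.35625 = 450.90 / 0.35625 ≈ 1265.68

x_1 = 1885.47, x_2 = 1185.68, x_3 = 1265.68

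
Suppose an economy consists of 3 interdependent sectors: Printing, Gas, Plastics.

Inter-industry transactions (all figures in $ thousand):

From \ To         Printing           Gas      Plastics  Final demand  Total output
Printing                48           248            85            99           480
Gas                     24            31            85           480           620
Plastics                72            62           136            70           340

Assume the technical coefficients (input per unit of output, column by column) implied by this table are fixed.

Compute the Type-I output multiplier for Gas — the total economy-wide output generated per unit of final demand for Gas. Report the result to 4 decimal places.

m_2 = 2.1506

Technical coefficients a_ij = z_ij / X_j:
  a_11 = 48/480 = 0.10, a_21 = 24/480 = 0.05, a_31 = 72/480 = 0.15
  a_12 = 248/620 = 0.40, a_22 = 31/620 = 0.05, a_32 = 62/620 = 0.10
  a_13 = 85/340 = 0.25, a_23 = 85/340 = 0.25, a_33 = 136/340 = 0.40
I − A =
  [   0.90    -0.40    -0.25]
  [  -0.05     0.95    -0.25]
  [  -0.15    -0.10     0.60]
Cofactors of I−A, C_ij = (−1)^(i+j)·(minor ij) (rows/columns in the sector order above):
  C_11 = (0.95)(0.60) − (-0.25)(-0.10) = 0.5450
  C_12 = −[(-0.05)(0.60) − (-0.25)(-0.15)] = 0.0675
  C_13 = (-0.05)(-0.10) − (0.95)(-0.15) = 0.1475
  C_21 = −[(-0.40)(0.60) − (-0.25)(-0.10)] = 0.2650
  C_22 = (0.90)(0.60) − (-0.25)(-0.15) = 0.5025
  C_23 = −[(0.90)(-0.10) − (-0.40)(-0.15)] = 0.1500
  C_31 = (-0.40)(-0.25) − (-0.25)(0.95) = 0.3375
  C_32 = −[(0.90)(-0.25) − (-0.25)(-0.05)] = 0.2375
  C_33 = (0.90)(0.95) − (-0.40)(-0.05) = 0.8350
det(I−A) = Σ_j (I−A)_1j·C_1j = (0.90)(0.5450) + (-0.40)(0.0675) + (-0.25)(0.1475) = 0.426625
adj(I−A) = Cᵀ =
  [ 0.5450   0.2650   0.3375]
  [ 0.0675   0.5025   0.2375]
  [ 0.1475   0.1500   0.8350]
(I − A)⁻¹ = adj(I−A) / det(I−A) ≈
  [   1.27747     0.62115     0.79109]
  [   0.15822     1.17785     0.55669]
  [   0.34574     0.35160     1.95722]
The output multiplier for sector j is the column-j sum of the Leontief inverse (I − A)⁻¹ = adj(I−A) / det(I−A).
Column 2 of adj(I−A): (0.2650, 0.5025, 0.1500); det(I−A) = 0.426625.
m_2 = (0.2650 + 0.5025 + 0.1500) / 0.426625 = 0.9175 / 0.426625 ≈ 2.1506.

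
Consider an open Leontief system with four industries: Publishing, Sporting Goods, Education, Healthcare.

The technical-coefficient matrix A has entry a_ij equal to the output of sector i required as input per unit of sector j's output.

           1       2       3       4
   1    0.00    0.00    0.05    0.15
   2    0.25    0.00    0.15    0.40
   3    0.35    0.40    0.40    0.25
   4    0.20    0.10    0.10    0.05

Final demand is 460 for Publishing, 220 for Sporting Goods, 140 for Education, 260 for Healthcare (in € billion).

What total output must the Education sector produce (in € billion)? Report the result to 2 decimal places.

I − A =
  [   1.00     0.00    -0.05    -0.15]
  [  -0.25     1.00    -0.15    -0.40]
  [  -0.35    -0.40     0.60    -0.25]
  [  -0.20    -0.10    -0.10     0.95]
Compute the cofactors C_ij = (−1)^(i+j)·(3×3 minor ij) of I−A; the adjugate is their transpose:
adj(I−A) = Cᵀ =
  [ 0.444250   0.035250   0.062750   0.101500]
  [ 0.255625   0.502625   0.197625   0.304000]
  [ 0.501750   0.398250   0.876250   0.477500]
  [ 0.173250   0.102250   0.126250   0.517500]
det(I−A) = Σ_j (I−A)_1j·C_1j = (1.00)(0.444250) + (0.00)(0.255625) + (-0.05)(0.501750) + (-0.15)(0.173250) = 0.393175
(I − A)⁻¹ = adj(I−A) / det(I−A) ≈
  [   1.1299     0.0897     0.1596     0.2582]
  [   0.6502     1.2784     0.5026     0.7732]
  [   1.2761     1.0129     2.2287     1.2145]
  [   0.4406     0.2601     0.3211     1.3162]
x = (I − A)⁻¹ d = adj(I−A)·d / det(I−A), with det(I−A) = 0.393175:
  x_1 = (0.444250·460 + 0.035250·220 + 0.062750·140 + 0.101500·260) / 0.393175 = 247.285 / 0.393175 ≈ 628.94
  x_2 = (0.255625·460 + 0.502625·220 + 0.197625·140 + 0.304000·260) / 0.393175 = 334.8725 / 0.393175 ≈ 851.71
  x_3 = (0.501750·460 + 0.398250·220 + 0.876250·140 + 0.477500·260) / 0.393175 = 565.245 / 0.393175 ≈ 1437.64
  x_4 = (0.173250·460 + 0.102250·220 + 0.126250·140 + 0.517500·260) / 0.393175 = 254.415 / 0.393175 ≈ 647.08

x_3 = 1437.64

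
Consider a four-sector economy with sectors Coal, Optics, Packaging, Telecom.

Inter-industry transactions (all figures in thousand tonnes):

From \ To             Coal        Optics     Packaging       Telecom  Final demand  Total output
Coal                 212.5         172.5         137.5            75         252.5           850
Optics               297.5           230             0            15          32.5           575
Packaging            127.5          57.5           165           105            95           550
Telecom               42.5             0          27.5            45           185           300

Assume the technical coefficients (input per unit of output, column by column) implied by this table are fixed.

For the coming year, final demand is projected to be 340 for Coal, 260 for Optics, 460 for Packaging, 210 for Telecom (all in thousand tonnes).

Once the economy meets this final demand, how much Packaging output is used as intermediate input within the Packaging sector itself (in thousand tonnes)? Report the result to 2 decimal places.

z_PP = 428.00

Technical coefficients a_ij = z_ij / X_j:
  a_CC = 212.5/850 = 0.25, a_OC = 297.5/850 = 0.35, a_PC = 127.5/850 = 0.15, a_TC = 42.5/850 = 0.05
  a_CO = 172.5/575 = 0.30, a_OO = 230/575 = 0.40, a_PO = 57.5/575 = 0.10, a_TO = 0/575 = 0.00
  a_CP = 137.5/550 = 0.25, a_OP = 0/550 = 0.00, a_PP = 165/550 = 0.30, a_TP = 27.5/550 = 0.05
  a_CT = 75/300 = 0.25, a_OT = 15/300 = 0.05, a_PT = 105/300 = 0.35, a_TT = 45/300 = 0.15
I − A =
  [   0.75    -0.30    -0.25    -0.25]
  [  -0.35     0.60     0.00    -0.05]
  [  -0.15    -0.10     0.70    -0.35]
  [  -0.05     0.00    -0.05     0.85]
Compute the cofactors C_ij = (−1)^(i+j)·(3×3 minor ij) of I−A; the adjugate is their transpose:
adj(I−A) = Cᵀ =
  [ 0.34625   0.19575   0.13575   0.16925]
  [ 0.20425   0.38625   0.08125   0.11625]
  [ 0.11700   0.10600   0.28500   0.15800]
  [ 0.02725   0.01775   0.02475   0.21025]
det(I−A) = Σ_j (I−A)_1j·C_1j = (0.75)(0.34625) + (-0.30)(0.20425) + (-0.25)(0.11700) + (-0.25)(0.02725) = 0.16235
(I − A)⁻¹ = adj(I−A) / det(I−A) ≈
  [   2.1327     1.2057     0.8362     1.0425]
  [   1.2581     2.3791     0.5005     0.7160]
  [   0.7207     0.6529     1.7555     0.9732]
  [   0.1678     0.1093     0.1524     1.2950]
First solve x = (I − A)⁻¹ d = adj(I−A)·d / det(I−A); in particular x_P = (0.11700·340 + 0.10600·260 + 0.28500·460 + 0.15800·210) / 0.16235 = 231.62 / 0.16235 ≈ 1426.6708.
Intermediate flow from P to P: z_PP = a_PP · x_P = 0.30 × 231.62 / 0.16235 = 69.486 / 0.16235 ≈ 428.00.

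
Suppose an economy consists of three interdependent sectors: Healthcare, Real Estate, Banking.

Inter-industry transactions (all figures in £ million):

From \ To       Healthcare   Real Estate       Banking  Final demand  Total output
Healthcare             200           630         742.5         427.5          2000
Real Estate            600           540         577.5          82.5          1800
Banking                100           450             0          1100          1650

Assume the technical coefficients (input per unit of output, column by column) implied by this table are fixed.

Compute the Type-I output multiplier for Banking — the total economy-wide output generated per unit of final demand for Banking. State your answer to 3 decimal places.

m_3 = 3.616

Technical coefficients a_ij = z_ij / X_j:
  a_11 = 200/2000 = 0.10, a_21 = 600/2000 = 0.30, a_31 = 100/2000 = 0.05
  a_12 = 630/1800 = 0.35, a_22 = 540/1800 = 0.30, a_32 = 450/1800 = 0.25
  a_13 = 742.5/1650 = 0.45, a_23 = 577.5/1650 = 0.35, a_33 = 0/1650 = 0.00
I − A =
  [   0.90    -0.35    -0.45]
  [  -0.30     0.70    -0.35]
  [  -0.05    -0.25     1.00]
Cofactors of I−A, C_ij = (−1)^(i+j)·(minor ij) (rows/columns in the sector order above):
  C_11 = (0.70)(1.00) − (-0.35)(-0.25) = 0.6125
  C_12 = −[(-0.30)(1.00) − (-0.35)(-0.05)] = 0.3175
  C_13 = (-0.30)(-0.25) − (0.70)(-0.05) = 0.1100
  C_21 = −[(-0.35)(1.00) − (-0.45)(-0.25)] = 0.4625
  C_22 = (0.90)(1.00) − (-0.45)(-0.05) = 0.8775
  C_23 = −[(0.90)(-0.25) − (-0.35)(-0.05)] = 0.2425
  C_31 = (-0.35)(-0.35) − (-0.45)(0.70) = 0.4375
  C_32 = −[(0.90)(-0.35) − (-0.45)(-0.30)] = 0.4500
  C_33 = (0.90)(0.70) − (-0.35)(-0.30) = 0.5250
det(I−A) = Σ_j (I−A)_1j·C_1j = (0.90)(0.6125) + (-0.35)(0.3175) + (-0.45)(0.1100) = 0.390625
adj(I−A) = Cᵀ =
  [ 0.6125   0.4625   0.4375]
  [ 0.3175   0.8775   0.4500]
  [ 0.1100   0.2425   0.5250]
(I − A)⁻¹ = adj(I−A) / det(I−A) ≈
  [   1.5680     1.1840     1.1200]
  [   0.8128     2.2464     1.1520]
  [   0.2816     0.6208     1.3440]
The output multiplier for sector j is the column-j sum of the Leontief inverse (I − A)⁻¹ = adj(I−A) / det(I−A).
Column 3 of adj(I−A): (0.4375, 0.4500, 0.5250); det(I−A) = 0.390625.
m_3 = (0.4375 + 0.4500 + 0.5250) / 0.390625 = 1.4125 / 0.390625 = 3.616.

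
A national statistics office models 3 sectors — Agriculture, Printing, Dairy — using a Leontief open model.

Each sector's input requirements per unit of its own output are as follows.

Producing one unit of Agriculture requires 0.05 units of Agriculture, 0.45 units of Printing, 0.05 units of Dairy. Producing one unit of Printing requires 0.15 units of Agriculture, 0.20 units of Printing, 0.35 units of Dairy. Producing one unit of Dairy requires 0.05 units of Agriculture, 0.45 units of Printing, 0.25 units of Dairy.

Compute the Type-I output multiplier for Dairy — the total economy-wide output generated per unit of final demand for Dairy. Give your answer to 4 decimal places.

I − A =
  [   0.95    -0.15    -0.05]
  [  -0.45     0.80    -0.45]
  [  -0.05    -0.35     0.75]
Cofactors of I−A, C_ij = (−1)^(i+j)·(minor ij) (rows/columns in the sector order above):
  C_11 = (0.80)(0.75) − (-0.45)(-0.35) = 0.4425
  C_12 = −[(-0.45)(0.75) − (-0.45)(-0.05)] = 0.3600
  C_13 = (-0.45)(-0.35) − (0.80)(-0.05) = 0.1975
  C_21 = −[(-0.15)(0.75) − (-0.05)(-0.35)] = 0.1300
  C_22 = (0.95)(0.75) − (-0.05)(-0.05) = 0.7100
  C_23 = −[(0.95)(-0.35) − (-0.15)(-0.05)] = 0.3400
  C_31 = (-0.15)(-0.45) − (-0.05)(0.80) = 0.1075
  C_32 = −[(0.95)(-0.45) − (-0.05)(-0.45)] = 0.4500
  C_33 = (0.95)(0.80) − (-0.15)(-0.45) = 0.6925
det(I−A) = Σ_j (I−A)_1j·C_1j = (0.95)(0.4425) + (-0.15)(0.3600) + (-0.05)(0.1975) = 0.3565
adj(I−A) = Cᵀ =
  [ 0.4425   0.1300   0.1075]
  [ 0.3600   0.7100   0.4500]
  [ 0.1975   0.3400   0.6925]
(I − A)⁻¹ = adj(I−A) / det(I−A) ≈
  [   1.24123     0.36466     0.30154]
  [   1.00982     1.99158     1.26227]
  [   0.55400     0.95372     1.94250]
The output multiplier for sector j is the column-j sum of the Leontief inverse (I − A)⁻¹ = adj(I−A) / det(I−A).
Column D of adj(I−A): (0.1075, 0.4500, 0.6925); det(I−A) = 0.3565.
m_D = (0.1075 + 0.4500 + 0.6925) / 0.3565 = 1.25 / 0.3565 ≈ 3.5063.

m_D = 3.5063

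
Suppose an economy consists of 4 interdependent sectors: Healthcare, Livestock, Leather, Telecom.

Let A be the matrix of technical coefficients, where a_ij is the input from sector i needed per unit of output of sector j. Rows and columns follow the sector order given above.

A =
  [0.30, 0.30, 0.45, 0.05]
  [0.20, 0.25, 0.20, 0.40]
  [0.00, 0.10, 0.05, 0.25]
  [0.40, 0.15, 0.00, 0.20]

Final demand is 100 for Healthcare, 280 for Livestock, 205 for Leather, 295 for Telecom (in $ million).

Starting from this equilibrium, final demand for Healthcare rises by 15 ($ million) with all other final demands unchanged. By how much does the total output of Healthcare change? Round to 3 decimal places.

Δx_1 = 41.100

I − A =
  [   0.70    -0.30    -0.45    -0.05]
  [  -0.20     0.75    -0.20    -0.40]
  [   0.00    -0.10     0.95    -0.25]
  [  -0.40    -0.15     0.00     0.80]
Compute the cofactors C_ij = (−1)^(i+j)·(3×3 minor ij) of I−A; the adjugate is their transpose:
adj(I−A) = Cᵀ =
  [ 0.48950   0.28800   0.29250   0.26600]
  [ 0.32400   0.46800   0.25200   0.33300]
  [ 0.11450   0.11025   0.26550   0.14525]
  [ 0.30550   0.23175   0.19350   0.41875]
det(I−A) = Σ_j (I−A)_1j·C_1j = (0.70)(0.48950) + (-0.30)(0.32400) + (-0.45)(0.11450) + (-0.05)(0.30550) = 0.17865
(I − A)⁻¹ = adj(I−A) / det(I−A) ≈
  [   2.7400     1.6121     1.6373     1.4889]
  [   1.8136     2.6196     1.4106     1.8640]
  [   0.6409     0.6171     1.4861     0.8130]
  [   1.7100     1.2972     1.0831     2.3440]
Δx = (I − A)⁻¹ Δd with Δd having +15 in the Healthcare component and 0 elsewhere.
So Δx_1 = L_11 · (+15), where L_11 = adj(I−A)_11 / det(I−A) = 0.48950 / 0.17865.
Δx_1 = 0.48950 × (+15) / 0.17865 = 7.3425 / 0.17865 ≈ 41.100.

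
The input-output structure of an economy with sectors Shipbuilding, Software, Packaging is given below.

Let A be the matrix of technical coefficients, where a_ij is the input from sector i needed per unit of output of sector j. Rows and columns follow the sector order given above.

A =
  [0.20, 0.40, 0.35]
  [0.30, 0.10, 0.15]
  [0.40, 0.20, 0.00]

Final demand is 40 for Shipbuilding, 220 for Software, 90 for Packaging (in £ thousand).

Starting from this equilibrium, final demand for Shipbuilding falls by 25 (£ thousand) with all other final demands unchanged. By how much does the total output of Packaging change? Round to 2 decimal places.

Δx_3 = -25.93

I − A =
  [   0.80    -0.40    -0.35]
  [  -0.30     0.90    -0.15]
  [  -0.40    -0.20     1.00]
Cofactors of I−A, C_ij = (−1)^(i+j)·(minor ij) (rows/columns in the sector order above):
  C_11 = (0.90)(1.00) − (-0.15)(-0.20) = 0.8700
  C_12 = −[(-0.30)(1.00) − (-0.15)(-0.40)] = 0.3600
  C_13 = (-0.30)(-0.20) − (0.90)(-0.40) = 0.4200
  C_21 = −[(-0.40)(1.00) − (-0.35)(-0.20)] = 0.4700
  C_22 = (0.80)(1.00) − (-0.35)(-0.40) = 0.6600
  C_23 = −[(0.80)(-0.20) − (-0.40)(-0.40)] = 0.3200
  C_31 = (-0.40)(-0.15) − (-0.35)(0.90) = 0.3750
  C_32 = −[(0.80)(-0.15) − (-0.35)(-0.30)] = 0.2250
  C_33 = (0.80)(0.90) − (-0.40)(-0.30) = 0.6000
det(I−A) = Σ_j (I−A)_1j·C_1j = (0.80)(0.8700) + (-0.40)(0.3600) + (-0.35)(0.4200) = 0.4050
adj(I−A) = Cᵀ =
  [ 0.8700   0.4700   0.3750]
  [ 0.3600   0.6600   0.2250]
  [ 0.4200   0.3200   0.6000]
(I − A)⁻¹ = adj(I−A) / det(I−A) ≈
  [   2.1481     1.1605     0.9259]
  [   0.8889     1.6296     0.5556]
  [   1.0370     0.7901     1.4815]
Δx = (I − A)⁻¹ Δd with Δd having -25 in the Shipbuilding component and 0 elsewhere.
So Δx_3 = L_31 · (-25), where L_31 = adj(I−A)_31 / det(I−A) = 0.4200 / 0.4050.
Δx_3 = 0.4200 × (-25) / 0.4050 = -10.50 / 0.4050 ≈ -25.93.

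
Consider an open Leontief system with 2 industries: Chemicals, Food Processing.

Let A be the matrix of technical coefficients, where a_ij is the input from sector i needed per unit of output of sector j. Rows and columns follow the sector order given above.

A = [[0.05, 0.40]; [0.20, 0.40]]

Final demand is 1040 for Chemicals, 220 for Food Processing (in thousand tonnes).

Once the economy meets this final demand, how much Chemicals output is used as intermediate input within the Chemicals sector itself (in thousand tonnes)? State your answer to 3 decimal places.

I − A =
  [   0.95    -0.40]
  [  -0.20     0.60]
det(I−A) = (0.95)(0.60) − (-0.40)(-0.20) = 0.4900
adj(I−A) = [[0.60, 0.40], [0.20, 0.95]]
(I − A)⁻¹ = adj(I−A) / det(I−A) ≈
  [   1.2245     0.8163]
  [   0.4082     1.9388]
First solve x = (I − A)⁻¹ d = adj(I−A)·d / det(I−A); in particular x_C = (0.60·1040 + 0.40·220) / 0.4900 = 712.00 / 0.4900 ≈ 1453.06122.
Intermediate flow from C to C: z_CC = a_CC · x_C = 0.05 × 712.00 / 0.4900 = 35.60 / 0.4900 ≈ 72.653.

z_CC = 72.653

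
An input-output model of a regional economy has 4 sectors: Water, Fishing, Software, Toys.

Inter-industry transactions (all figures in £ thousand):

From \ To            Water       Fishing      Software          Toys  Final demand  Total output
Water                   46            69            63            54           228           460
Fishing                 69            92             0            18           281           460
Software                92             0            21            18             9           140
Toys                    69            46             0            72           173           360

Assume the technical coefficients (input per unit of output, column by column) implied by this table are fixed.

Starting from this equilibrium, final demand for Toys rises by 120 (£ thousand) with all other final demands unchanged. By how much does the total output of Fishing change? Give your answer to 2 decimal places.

Δx_F = 17.21

Technical coefficients a_ij = z_ij / X_j:
  a_WW = 46/460 = 0.10, a_FW = 69/460 = 0.15, a_SW = 92/460 = 0.20, a_TW = 69/460 = 0.15
  a_WF = 69/460 = 0.15, a_FF = 92/460 = 0.20, a_SF = 0/460 = 0.00, a_TF = 46/460 = 0.10
  a_WS = 63/140 = 0.45, a_FS = 0/140 = 0.00, a_SS = 21/140 = 0.15, a_TS = 0/140 = 0.00
  a_WT = 54/360 = 0.15, a_FT = 18/360 = 0.05, a_ST = 18/360 = 0.05, a_TT = 72/360 = 0.20
I − A =
  [   0.90    -0.15    -0.45    -0.15]
  [  -0.15     0.80     0.00    -0.05]
  [  -0.20     0.00     0.85    -0.05]
  [  -0.15    -0.10     0.00     0.80]
Compute the cofactors C_ij = (−1)^(i+j)·(3×3 minor ij) of I−A; the adjugate is their transpose:
adj(I−A) = Cᵀ =
  [ 0.539750   0.117000   0.285750   0.126375]
  [ 0.108375   0.517500   0.057375   0.056250]
  [ 0.133750   0.032625   0.532125   0.060375]
  [ 0.114750   0.086625   0.060750   0.520875]
det(I−A) = Σ_j (I−A)_1j·C_1j = (0.90)(0.539750) + (-0.15)(0.108375) + (-0.45)(0.133750) + (-0.15)(0.114750) = 0.39211875
(I − A)⁻¹ = adj(I−A) / det(I−A) ≈
  [   1.3765     0.2984     0.7287     0.3223]
  [   0.2764     1.3198     0.1463     0.1435]
  [   0.3411     0.0832     1.3571     0.1540]
  [   0.2926     0.2209     0.1549     1.3284]
Δx = (I − A)⁻¹ Δd with Δd having +120 in the Toys component and 0 elsewhere.
So Δx_F = L_FT · (+120), where L_FT = adj(I−A)_FT / det(I−A) = 0.056250 / 0.39211875.
Δx_F = 0.056250 × (+120) / 0.39211875 = 6.75 / 0.39211875 ≈ 17.21.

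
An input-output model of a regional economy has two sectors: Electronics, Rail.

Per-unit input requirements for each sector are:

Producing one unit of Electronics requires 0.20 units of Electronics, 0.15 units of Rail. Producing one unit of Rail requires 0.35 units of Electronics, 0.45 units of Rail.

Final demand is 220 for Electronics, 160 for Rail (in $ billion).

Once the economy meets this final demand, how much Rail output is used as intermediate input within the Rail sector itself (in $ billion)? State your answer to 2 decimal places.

I − A =
  [   0.80    -0.35]
  [  -0.15     0.55]
det(I−A) = (0.80)(0.55) − (-0.35)(-0.15) = 0.3875
adj(I−A) = [[0.55, 0.35], [0.15, 0.80]]
(I − A)⁻¹ = adj(I−A) / det(I−A) ≈
  [   1.4194     0.9032]
  [   0.3871     2.0645]
First solve x = (I − A)⁻¹ d = adj(I−A)·d / det(I−A); in particular x_2 = (0.15·220 + 0.80·160) / 0.3875 = 161.00 / 0.3875 ≈ 415.4839.
Intermediate flow from 2 to 2: z_22 = a_22 · x_2 = 0.45 × 161.00 / 0.3875 = 72.45 / 0.3875 ≈ 186.97.

z_22 = 186.97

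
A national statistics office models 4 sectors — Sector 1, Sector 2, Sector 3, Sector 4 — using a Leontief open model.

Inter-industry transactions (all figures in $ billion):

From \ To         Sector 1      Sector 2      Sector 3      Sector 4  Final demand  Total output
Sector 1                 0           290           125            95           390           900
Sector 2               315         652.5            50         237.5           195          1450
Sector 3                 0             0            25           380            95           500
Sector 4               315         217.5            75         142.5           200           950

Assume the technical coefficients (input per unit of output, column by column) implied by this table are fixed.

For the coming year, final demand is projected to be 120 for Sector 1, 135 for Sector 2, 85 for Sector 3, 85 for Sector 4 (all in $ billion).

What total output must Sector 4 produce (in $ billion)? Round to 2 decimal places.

Technical coefficients a_ij = z_ij / X_j:
  a_11 = 0/900 = 0.00, a_21 = 315/900 = 0.35, a_31 = 0/900 = 0.00, a_41 = 315/900 = 0.35
  a_12 = 290/1450 = 0.20, a_22 = 652.5/1450 = 0.45, a_32 = 0/1450 = 0.00, a_42 = 217.5/1450 = 0.15
  a_13 = 125/500 = 0.25, a_23 = 50/500 = 0.10, a_33 = 25/500 = 0.05, a_43 = 75/500 = 0.15
  a_14 = 95/950 = 0.10, a_24 = 237.5/950 = 0.25, a_34 = 380/950 = 0.40, a_44 = 142.5/950 = 0.15
I − A =
  [   1.00    -0.20    -0.25    -0.10]
  [  -0.35     0.55    -0.10    -0.25]
  [   0.00     0.00     0.95    -0.40]
  [  -0.35    -0.15    -0.15     0.85]
Compute the cofactors C_ij = (−1)^(i+j)·(3×3 minor ij) of I−A; the adjugate is their transpose:
adj(I−A) = Cᵀ =
  [ 0.36950   0.17875   0.14175   0.16275]
  [ 0.35875   0.67925   0.22050   0.34575]
  [ 0.09800   0.08800   0.32850   0.19200]
  [ 0.23275   0.20900   0.15525   0.45600]
det(I−A) = Σ_j (I−A)_1j·C_1j = (1.00)(0.36950) + (-0.20)(0.35875) + (-0.25)(0.09800) + (-0.10)(0.23275) = 0.249975
(I − A)⁻¹ = adj(I−A) / det(I−A) ≈
  [   1.4781     0.7151     0.5671     0.6511]
  [   1.4351     2.7173     0.8821     1.3831]
  [   0.3920     0.3520     1.3141     0.7681]
  [   0.9311     0.8361     0.6211     1.8242]
x = (I − A)⁻¹ d = adj(I−A)·d / det(I−A), with det(I−A) = 0.249975:
  x_1 = (0.36950·120 + 0.17875·135 + 0.14175·85 + 0.16275·85) / 0.249975 = 94.35375 / 0.249975 ≈ 377.45
  x_2 = (0.35875·120 + 0.67925·135 + 0.22050·85 + 0.34575·85) / 0.249975 = 182.88 / 0.249975 ≈ 731.59
  x_3 = (0.09800·120 + 0.08800·135 + 0.32850·85 + 0.19200·85) / 0.249975 = 67.8825 / 0.249975 ≈ 271.56
  x_4 = (0.23275·120 + 0.20900·135 + 0.15525·85 + 0.45600·85) / 0.249975 = 108.10125 / 0.249975 ≈ 432.45

x_4 = 432.45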